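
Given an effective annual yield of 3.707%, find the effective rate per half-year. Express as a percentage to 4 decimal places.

1.8366%

The per-half-year rate i satisfies (1 + i)^2 = 1 + 0.03707.
i = 1.03707^(1/2) − 1 = 0.0183663 = 1.8366%.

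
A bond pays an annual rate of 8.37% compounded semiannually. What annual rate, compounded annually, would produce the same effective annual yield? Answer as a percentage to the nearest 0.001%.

EAR = (1 + 0.0837/2)^2 − 1 = 0.085451.
Compounded annually, the equivalent nominal rate is the EAR itself: 8.545%.

8.545%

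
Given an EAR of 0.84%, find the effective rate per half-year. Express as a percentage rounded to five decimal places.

0.41912%

The per-half-year rate i satisfies (1 + i)^2 = 1 + 0.0084.
i = 1.0084^(1/2) − 1 = 0.0041912 = 0.41912%.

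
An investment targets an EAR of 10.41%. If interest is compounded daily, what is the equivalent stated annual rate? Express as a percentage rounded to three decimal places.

(1 + r/365)^365 − 1 = 0.1041, so 1 + r/365 = 1.1041^(1/365).
r/365 = 0.000271, so r = 0.099044 = 9.904%.

9.904%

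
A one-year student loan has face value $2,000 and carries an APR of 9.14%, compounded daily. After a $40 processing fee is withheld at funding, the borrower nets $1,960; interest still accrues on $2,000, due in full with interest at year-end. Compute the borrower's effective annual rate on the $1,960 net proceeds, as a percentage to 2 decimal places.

11.81%

Amount owed after one year: 2,000 × (1 + 0.0914/365)^365 = 2,000 × 1.095695 = $2,191.39.
Effective rate on net proceeds: 2,191.39 / 1,960 − 1 = 0.118056 = 11.81%.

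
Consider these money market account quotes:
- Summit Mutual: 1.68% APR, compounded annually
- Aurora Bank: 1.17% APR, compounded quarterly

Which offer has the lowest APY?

Summit Mutual: compounded annually, EAR = 1.680%
Aurora Bank: (1 + 0.0117/4)^4 − 1 = 1.175%
The lowest effective annual rate is Aurora Bank at 1.175%.

Aurora Bank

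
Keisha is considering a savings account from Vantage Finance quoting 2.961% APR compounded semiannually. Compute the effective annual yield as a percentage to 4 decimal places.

2.9829%

EAR = (1 + 0.02961/2)^2 − 1.
= 1.029829 − 1 = 2.9829%.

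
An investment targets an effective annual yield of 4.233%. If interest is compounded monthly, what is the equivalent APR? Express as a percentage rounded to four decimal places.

(1 + r/12)^12 − 1 = 0.04233, so 1 + r/12 = 1.04233^(1/12).
r/12 = 0.003461, so r = 0.041530 = 4.1530%.

4.1530%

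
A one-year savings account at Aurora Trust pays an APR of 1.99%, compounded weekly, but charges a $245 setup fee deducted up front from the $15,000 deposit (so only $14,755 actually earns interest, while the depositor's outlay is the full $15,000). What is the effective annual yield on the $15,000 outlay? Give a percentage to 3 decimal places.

Value after one year: 14,755 × (1 + 0.0199/52)^52 = 14,755 × 1.020095 = $15,051.51.
Effective yield on the $15,000 outlay: 15,051.51 / 15,000 − 1 = 0.003434 = 0.343%.

0.343%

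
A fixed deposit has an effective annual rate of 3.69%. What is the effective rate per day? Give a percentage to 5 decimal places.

The per-day rate i satisfies (1 + i)^365 = 1 + 0.0369.
i = 1.0369^(1/365) − 1 = 0.0000993 = 0.00993%.

0.00993%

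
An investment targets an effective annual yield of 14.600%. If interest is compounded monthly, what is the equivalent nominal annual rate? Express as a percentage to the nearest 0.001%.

13.705%

(1 + r/12)^12 − 1 = 0.14600, so 1 + r/12 = 1.14600^(1/12).
r/12 = 0.011421, so r = 0.137054 = 13.705%.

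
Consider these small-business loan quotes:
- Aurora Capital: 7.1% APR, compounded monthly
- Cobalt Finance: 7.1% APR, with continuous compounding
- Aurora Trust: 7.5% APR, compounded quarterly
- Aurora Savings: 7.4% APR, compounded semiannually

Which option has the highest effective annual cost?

Aurora Trust

Aurora Capital: (1 + 0.071/12)^12 − 1 = 7.336%
Cobalt Finance: e^0.071 − 1 = 7.358%
Aurora Trust: (1 + 0.075/4)^4 − 1 = 7.714%
Aurora Savings: (1 + 0.074/2)^2 − 1 = 7.537%
The highest effective annual rate is Aurora Trust at 7.714%.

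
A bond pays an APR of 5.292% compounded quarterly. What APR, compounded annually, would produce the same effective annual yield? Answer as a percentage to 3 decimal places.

EAR = (1 + 0.05292/4)^4 − 1 = 0.053979.
Compounded annually, the equivalent nominal rate is the EAR itself: 5.398%.

5.398%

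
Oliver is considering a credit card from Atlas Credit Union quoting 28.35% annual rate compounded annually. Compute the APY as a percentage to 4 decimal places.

Annual compounding means the effective rate equals the nominal rate: 28.3500%.

28.3500%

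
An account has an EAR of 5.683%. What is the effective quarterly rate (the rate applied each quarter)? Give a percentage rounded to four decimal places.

The per-quarter rate i satisfies (1 + i)^4 = 1 + 0.05683.
i = 1.05683^(1/4) − 1 = 0.0139144 = 1.3914%.

1.3914%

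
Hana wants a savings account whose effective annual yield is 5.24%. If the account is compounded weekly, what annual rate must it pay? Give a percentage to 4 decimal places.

(1 + r/52)^52 − 1 = 0.0524, so 1 + r/52 = 1.0524^(1/52).
r/52 = 0.000983, so r = 0.051098 = 5.1098%.

5.1098%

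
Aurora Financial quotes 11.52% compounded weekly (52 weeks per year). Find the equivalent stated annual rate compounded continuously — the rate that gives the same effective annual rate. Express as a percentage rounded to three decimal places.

EAR = (1 + 0.1152/52)^52 − 1 = 0.121955.
Equivalent continuous rate: r = ln(1 + 0.121955) = 0.115073 = 11.507%.

11.507%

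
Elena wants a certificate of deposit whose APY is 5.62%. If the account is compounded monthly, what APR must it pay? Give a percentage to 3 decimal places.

(1 + r/12)^12 − 1 = 0.0562, so 1 + r/12 = 1.0562^(1/12).
r/12 = 0.004567, so r = 0.054802 = 5.480%.

5.480%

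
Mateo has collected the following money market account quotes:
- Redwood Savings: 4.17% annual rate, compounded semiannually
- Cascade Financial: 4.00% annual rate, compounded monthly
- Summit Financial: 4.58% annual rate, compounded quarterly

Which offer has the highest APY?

Summit Financial

Redwood Savings: (1 + 0.0417/2)^2 − 1 = 4.213%
Cascade Financial: (1 + 0.0400/12)^12 − 1 = 4.074%
Summit Financial: (1 + 0.0458/4)^4 − 1 = 4.659%
The highest effective annual rate is Summit Financial at 4.659%.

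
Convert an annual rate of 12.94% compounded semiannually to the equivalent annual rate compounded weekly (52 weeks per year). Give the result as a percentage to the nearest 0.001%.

EAR = (1 + 0.1294/2)^2 − 1 = 0.133586.
Solve (1 + r/52)^52 = 1.133586: r/52 = 1.133586^(1/52) − 1 = 0.002414, so r = 0.125537 = 12.554%.

12.554%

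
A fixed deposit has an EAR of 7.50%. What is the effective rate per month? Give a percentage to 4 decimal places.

0.6045%

The per-month rate i satisfies (1 + i)^12 = 1 + 0.0750.
i = 1.0750^(1/12) − 1 = 0.0060449 = 0.6045%.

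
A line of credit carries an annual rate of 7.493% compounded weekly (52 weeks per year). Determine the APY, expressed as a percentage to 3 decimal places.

7.775%

EAR = (1 + 0.07493/52)^52 − 1.
= (1 + 0.001441)^52 − 1 = 1.077751 − 1 = 7.775%.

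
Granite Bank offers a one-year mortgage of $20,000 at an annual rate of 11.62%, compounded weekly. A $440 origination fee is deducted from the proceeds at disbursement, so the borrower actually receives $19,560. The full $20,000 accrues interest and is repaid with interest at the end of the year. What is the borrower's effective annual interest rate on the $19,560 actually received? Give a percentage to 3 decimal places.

14.834%

Amount owed after one year: 20,000 × (1 + 0.1162/52)^52 = 20,000 × 1.123075 = $22,461.50.
Effective rate on net proceeds: 22,461.50 / 19,560 − 1 = 0.148338 = 14.834%.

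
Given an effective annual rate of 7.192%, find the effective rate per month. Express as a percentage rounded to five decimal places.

The per-month rate i satisfies (1 + i)^12 = 1 + 0.07192.
i = 1.07192^(1/12) − 1 = 0.0058044 = 0.58044%.

0.58044%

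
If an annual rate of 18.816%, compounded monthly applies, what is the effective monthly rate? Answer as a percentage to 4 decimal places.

With a nominal annual rate compounded monthly, the periodic rate is the nominal rate divided by 12.
i = 0.18816 / 12 = 0.0156800 = 1.5680%.

1.5680%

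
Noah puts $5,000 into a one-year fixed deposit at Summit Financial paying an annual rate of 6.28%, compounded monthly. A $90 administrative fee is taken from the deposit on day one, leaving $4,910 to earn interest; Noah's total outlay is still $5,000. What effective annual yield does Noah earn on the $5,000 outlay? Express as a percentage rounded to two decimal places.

Value after one year: 4,910 × (1 + 0.0628/12)^12 = 4,910 × 1.064640 = $5,227.38.
Effective yield on the $5,000 outlay: 5,227.38 / 5,000 − 1 = 0.045476 = 4.55%.

4.55%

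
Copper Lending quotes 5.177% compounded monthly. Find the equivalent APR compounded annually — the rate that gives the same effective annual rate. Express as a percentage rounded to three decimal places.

5.302%

EAR = (1 + 0.05177/12)^12 − 1 = 0.053016.
Compounded annually, the equivalent nominal rate is the EAR itself: 5.302%.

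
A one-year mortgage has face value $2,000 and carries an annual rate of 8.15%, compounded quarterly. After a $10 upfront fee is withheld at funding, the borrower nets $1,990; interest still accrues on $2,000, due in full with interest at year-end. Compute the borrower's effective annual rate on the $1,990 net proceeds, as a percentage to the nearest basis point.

Amount owed after one year: 2,000 × (1 + 0.0815/4)^4 = 2,000 × 1.084025 = $2,168.05.
Effective rate on net proceeds: 2,168.05 / 1,990 − 1 = 0.089472 = 8.95%.

8.95%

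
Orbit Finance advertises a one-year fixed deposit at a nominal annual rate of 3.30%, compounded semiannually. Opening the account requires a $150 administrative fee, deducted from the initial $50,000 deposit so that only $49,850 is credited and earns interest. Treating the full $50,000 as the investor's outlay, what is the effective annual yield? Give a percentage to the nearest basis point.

3.02%

Value after one year: 49,850 × (1 + 0.0330/2)^2 = 49,850 × 1.033272 = $51,508.62.
Effective yield on the $50,000 outlay: 51,508.62 / 50,000 − 1 = 0.030172 = 3.02%.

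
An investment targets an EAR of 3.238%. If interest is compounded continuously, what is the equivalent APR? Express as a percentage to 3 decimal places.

Continuous: nominal r satisfies e^r − 1 = 0.03238.
r = ln(1 + 0.03238) = ln(1.03238) = 0.031867 = 3.187%.

3.187%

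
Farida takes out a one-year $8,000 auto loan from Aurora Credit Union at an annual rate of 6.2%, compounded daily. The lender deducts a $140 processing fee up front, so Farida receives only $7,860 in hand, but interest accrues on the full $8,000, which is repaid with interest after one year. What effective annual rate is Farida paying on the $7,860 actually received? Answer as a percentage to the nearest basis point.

Amount owed after one year: 8,000 × (1 + 0.062/365)^365 = 8,000 × 1.063957 = $8,511.65.
Effective rate on net proceeds: 8,511.65 / 7,860 − 1 = 0.082908 = 8.29%.

8.29%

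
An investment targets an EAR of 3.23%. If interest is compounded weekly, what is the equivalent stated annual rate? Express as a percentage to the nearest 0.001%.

3.180%

(1 + r/52)^52 − 1 = 0.0323, so 1 + r/52 = 1.0323^(1/52).
r/52 = 0.000612, so r = 0.031799 = 3.180%.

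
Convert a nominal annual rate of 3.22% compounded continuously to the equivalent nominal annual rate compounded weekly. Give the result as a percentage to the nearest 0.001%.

3.221%

EAR under continuous compounding: e^0.0322 − 1 = 0.032724.
Solve (1 + r/52)^52 = 1.032724: r/52 = 1.032724^(1/52) − 1 = 0.000619, so r = 0.032210 = 3.221%.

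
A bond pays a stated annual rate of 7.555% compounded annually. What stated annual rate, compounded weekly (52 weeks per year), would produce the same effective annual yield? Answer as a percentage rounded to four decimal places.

7.2883%

Compounded annually, EAR = nominal = 0.075550.
Solve (1 + r/52)^52 = 1.075550: r/52 = 1.075550^(1/52) − 1 = 0.001402, so r = 0.072883 = 7.2883%.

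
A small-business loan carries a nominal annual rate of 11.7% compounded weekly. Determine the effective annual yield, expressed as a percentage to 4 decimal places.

EAR = (1 + 0.117/52)^52 − 1.
= (1 + 0.002250)^52 − 1 = 1.123972 − 1 = 12.3972%.

12.3972%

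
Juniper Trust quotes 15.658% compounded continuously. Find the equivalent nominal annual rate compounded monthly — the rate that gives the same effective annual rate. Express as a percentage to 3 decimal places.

15.761%

EAR under continuous compounding: e^0.15658 − 1 = 0.169504.
Solve (1 + r/12)^12 = 1.169504: r/12 = 1.169504^(1/12) − 1 = 0.013134, so r = 0.157606 = 15.761%.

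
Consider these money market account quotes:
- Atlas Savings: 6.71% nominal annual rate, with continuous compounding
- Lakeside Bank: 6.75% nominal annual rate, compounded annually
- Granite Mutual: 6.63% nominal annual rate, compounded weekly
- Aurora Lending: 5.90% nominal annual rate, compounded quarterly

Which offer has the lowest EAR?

Aurora Lending

Atlas Savings: e^0.0671 − 1 = 6.940%
Lakeside Bank: compounded annually, EAR = 6.750%
Granite Mutual: (1 + 0.0663/52)^52 − 1 = 6.850%
Aurora Lending: (1 + 0.0590/4)^4 − 1 = 6.032%
The lowest effective annual rate is Aurora Lending at 6.032%.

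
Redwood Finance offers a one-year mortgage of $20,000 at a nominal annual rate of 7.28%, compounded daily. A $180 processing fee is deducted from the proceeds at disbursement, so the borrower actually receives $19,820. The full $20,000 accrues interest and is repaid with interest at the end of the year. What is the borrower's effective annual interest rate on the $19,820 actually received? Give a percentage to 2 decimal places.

8.53%

Amount owed after one year: 20,000 × (1 + 0.0728/365)^365 = 20,000 × 1.075508 = $21,510.15.
Effective rate on net proceeds: 21,510.15 / 19,820 − 1 = 0.085275 = 8.53%.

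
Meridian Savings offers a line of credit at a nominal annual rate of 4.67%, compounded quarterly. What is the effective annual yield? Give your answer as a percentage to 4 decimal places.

4.7524%

EAR = (1 + 0.0467/4)^4 − 1.
= (1 + 0.011675)^4 − 1 = 1.047524 − 1 = 4.7524%.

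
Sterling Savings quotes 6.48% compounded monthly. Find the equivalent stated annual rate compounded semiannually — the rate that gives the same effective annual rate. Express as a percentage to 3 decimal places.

EAR = (1 + 0.0648/12)^12 − 1 = 0.066760.
Solve (1 + r/2)^2 = 1.066760: r/2 = 1.066760^(1/2) − 1 = 0.032841, so r = 0.065681 = 6.568%.

6.568%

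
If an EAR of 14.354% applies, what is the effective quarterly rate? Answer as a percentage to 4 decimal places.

The per-quarter rate i satisfies (1 + i)^4 = 1 + 0.14354.
i = 1.14354^(1/4) − 1 = 0.0341007 = 3.4101%.

3.4101%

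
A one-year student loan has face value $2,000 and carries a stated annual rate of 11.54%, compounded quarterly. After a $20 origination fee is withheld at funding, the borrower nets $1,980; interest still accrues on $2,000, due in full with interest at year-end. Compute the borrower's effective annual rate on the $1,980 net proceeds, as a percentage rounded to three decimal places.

Amount owed after one year: 2,000 × (1 + 0.1154/4)^4 = 2,000 × 1.120491 = $2,240.98.
Effective rate on net proceeds: 2,240.98 / 1,980 − 1 = 0.131809 = 13.181%.

13.181%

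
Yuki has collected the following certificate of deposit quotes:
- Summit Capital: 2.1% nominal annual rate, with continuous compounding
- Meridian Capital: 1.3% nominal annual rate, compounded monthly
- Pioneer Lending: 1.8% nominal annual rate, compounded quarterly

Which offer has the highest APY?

Summit Capital

Summit Capital: e^0.021 − 1 = 2.122%
Meridian Capital: (1 + 0.013/12)^12 − 1 = 1.308%
Pioneer Lending: (1 + 0.018/4)^4 − 1 = 1.812%
The highest effective annual rate is Summit Capital at 2.122%.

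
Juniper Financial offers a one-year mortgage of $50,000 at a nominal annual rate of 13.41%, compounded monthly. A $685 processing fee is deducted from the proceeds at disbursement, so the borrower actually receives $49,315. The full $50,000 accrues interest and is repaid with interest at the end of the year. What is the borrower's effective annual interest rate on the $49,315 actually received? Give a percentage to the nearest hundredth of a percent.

Amount owed after one year: 50,000 × (1 + 0.1341/12)^12 = 50,000 × 1.142657 = $57,132.85.
Effective rate on net proceeds: 57,132.85 / 49,315 − 1 = 0.158529 = 15.85%.

15.85%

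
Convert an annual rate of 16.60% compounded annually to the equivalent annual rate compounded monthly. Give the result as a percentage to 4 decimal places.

15.4566%

Compounded annually, EAR = nominal = 0.166000.
Solve (1 + r/12)^12 = 1.166000: r/12 = 1.166000^(1/12) − 1 = 0.012881, so r = 0.154566 = 15.4566%.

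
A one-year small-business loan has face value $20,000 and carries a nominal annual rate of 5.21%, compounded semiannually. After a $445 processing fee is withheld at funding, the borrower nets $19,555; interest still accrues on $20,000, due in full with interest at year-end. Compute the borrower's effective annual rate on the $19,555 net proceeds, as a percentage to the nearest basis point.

7.67%

Amount owed after one year: 20,000 × (1 + 0.0521/2)^2 = 20,000 × 1.052779 = $21,055.57.
Effective rate on net proceeds: 21,055.57 / 19,555 − 1 = 0.076736 = 7.67%.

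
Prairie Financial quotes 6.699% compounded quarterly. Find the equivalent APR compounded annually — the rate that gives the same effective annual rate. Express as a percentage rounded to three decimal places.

EAR = (1 + 0.06699/4)^4 − 1 = 0.068692.
Compounded annually, the equivalent nominal rate is the EAR itself: 6.869%.

6.869%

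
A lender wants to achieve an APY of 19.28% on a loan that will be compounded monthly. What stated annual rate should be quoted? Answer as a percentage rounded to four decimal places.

(1 + r/12)^12 − 1 = 0.1928, so 1 + r/12 = 1.1928^(1/12).
r/12 = 0.014800, so r = 0.177605 = 17.7605%.

17.7605%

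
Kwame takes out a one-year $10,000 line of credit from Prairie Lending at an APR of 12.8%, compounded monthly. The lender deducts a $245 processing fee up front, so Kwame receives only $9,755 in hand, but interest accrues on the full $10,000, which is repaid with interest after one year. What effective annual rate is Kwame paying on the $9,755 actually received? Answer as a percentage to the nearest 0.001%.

16.431%

Amount owed after one year: 10,000 × (1 + 0.128/12)^12 = 10,000 × 1.135783 = $11,357.83.
Effective rate on net proceeds: 11,357.83 / 9,755 − 1 = 0.164308 = 16.431%.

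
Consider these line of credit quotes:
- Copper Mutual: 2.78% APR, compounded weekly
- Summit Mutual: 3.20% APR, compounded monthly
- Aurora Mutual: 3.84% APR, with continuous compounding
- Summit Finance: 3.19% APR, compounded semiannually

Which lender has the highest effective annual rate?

Copper Mutual: (1 + 0.0278/52)^52 − 1 = 2.818%
Summit Mutual: (1 + 0.0320/12)^12 − 1 = 3.247%
Aurora Mutual: e^0.0384 − 1 = 3.915%
Summit Finance: (1 + 0.0319/2)^2 − 1 = 3.215%
The highest effective annual rate is Aurora Mutual at 3.915%.

Aurora Mutual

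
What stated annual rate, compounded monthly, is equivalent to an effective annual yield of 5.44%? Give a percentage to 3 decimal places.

(1 + r/12)^12 − 1 = 0.0544, so 1 + r/12 = 1.0544^(1/12).
r/12 = 0.004424, so r = 0.053089 = 5.309%.

5.309%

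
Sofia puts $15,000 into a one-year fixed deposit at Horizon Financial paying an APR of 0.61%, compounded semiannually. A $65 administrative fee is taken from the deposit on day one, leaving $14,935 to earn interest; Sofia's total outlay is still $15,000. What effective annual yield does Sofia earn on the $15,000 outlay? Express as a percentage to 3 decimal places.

0.175%

Value after one year: 14,935 × (1 + 0.0061/2)^2 = 14,935 × 1.006109 = $15,026.24.
Effective yield on the $15,000 outlay: 15,026.24 / 15,000 − 1 = 0.001749 = 0.175%.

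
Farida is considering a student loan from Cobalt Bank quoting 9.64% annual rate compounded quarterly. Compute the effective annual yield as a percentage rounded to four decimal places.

9.9941%

EAR = (1 + 0.0964/4)^4 − 1.
= (1 + 0.024100)^4 − 1 = 1.099941 − 1 = 9.9941%.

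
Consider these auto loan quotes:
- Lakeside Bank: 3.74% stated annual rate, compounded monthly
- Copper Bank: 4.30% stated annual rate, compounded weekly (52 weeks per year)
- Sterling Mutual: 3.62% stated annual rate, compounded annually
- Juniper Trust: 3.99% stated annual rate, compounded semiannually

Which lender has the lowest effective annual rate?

Sterling Mutual

Lakeside Bank: (1 + 0.0374/12)^12 − 1 = 3.805%
Copper Bank: (1 + 0.0430/52)^52 − 1 = 4.392%
Sterling Mutual: compounded annually, EAR = 3.620%
Juniper Trust: (1 + 0.0399/2)^2 − 1 = 4.030%
The lowest effective annual rate is Sterling Mutual at 3.620%.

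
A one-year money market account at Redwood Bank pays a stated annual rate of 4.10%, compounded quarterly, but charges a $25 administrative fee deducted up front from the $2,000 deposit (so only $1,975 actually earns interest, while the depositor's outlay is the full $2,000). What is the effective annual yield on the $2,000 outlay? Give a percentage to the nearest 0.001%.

2.861%

Value after one year: 1,975 × (1 + 0.0410/4)^4 = 1,975 × 1.041635 = $2,057.23.
Effective yield on the $2,000 outlay: 2,057.23 / 2,000 − 1 = 0.028614 = 2.861%.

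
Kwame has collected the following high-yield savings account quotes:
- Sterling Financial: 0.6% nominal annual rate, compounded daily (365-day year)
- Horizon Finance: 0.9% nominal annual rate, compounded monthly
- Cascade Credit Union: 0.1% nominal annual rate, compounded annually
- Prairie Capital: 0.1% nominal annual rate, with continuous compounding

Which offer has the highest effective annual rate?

Sterling Financial: (1 + 0.006/365)^365 − 1 = 0.602%
Horizon Finance: (1 + 0.009/12)^12 − 1 = 0.904%
Cascade Credit Union: compounded annually, EAR = 0.100%
Prairie Capital: e^0.001 − 1 = 0.100%
The highest effective annual rate is Horizon Finance at 0.904%.

Horizon Finance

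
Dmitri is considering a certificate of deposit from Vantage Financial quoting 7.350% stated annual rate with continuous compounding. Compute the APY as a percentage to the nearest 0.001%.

7.627%

With continuous compounding, EAR = e^0.07350 − 1.
e^0.07350 = 1.076269, so EAR = 0.076269 = 7.627%.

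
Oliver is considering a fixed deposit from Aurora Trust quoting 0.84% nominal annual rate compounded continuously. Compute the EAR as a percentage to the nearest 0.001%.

With continuous compounding, EAR = e^0.0084 − 1.
e^0.0084 = 1.008435, so EAR = 0.008435 = 0.844%.

0.844%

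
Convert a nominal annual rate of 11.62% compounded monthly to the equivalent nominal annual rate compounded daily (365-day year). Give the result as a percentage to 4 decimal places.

EAR = (1 + 0.1162/12)^12 − 1 = 0.122593.
Solve (1 + r/365)^365 = 1.122593: r/365 = 1.122593^(1/365) − 1 = 0.000317, so r = 0.115659 = 11.5659%.

11.5659%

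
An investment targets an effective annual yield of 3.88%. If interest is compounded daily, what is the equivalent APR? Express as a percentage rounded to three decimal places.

3.807%

(1 + r/365)^365 − 1 = 0.0388, so 1 + r/365 = 1.0388^(1/365).
r/365 = 0.000104, so r = 0.038068 = 3.807%.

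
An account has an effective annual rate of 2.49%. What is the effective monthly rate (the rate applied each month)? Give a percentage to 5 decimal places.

The per-month rate i satisfies (1 + i)^12 = 1 + 0.0249.
i = 1.0249^(1/12) − 1 = 0.0020517 = 0.20517%.

0.20517%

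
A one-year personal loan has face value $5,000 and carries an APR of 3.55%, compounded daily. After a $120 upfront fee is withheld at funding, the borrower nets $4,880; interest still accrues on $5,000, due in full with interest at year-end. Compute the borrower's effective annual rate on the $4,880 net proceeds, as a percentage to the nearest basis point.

6.16%

Amount owed after one year: 5,000 × (1 + 0.0355/365)^365 = 5,000 × 1.036136 = $5,180.68.
Effective rate on net proceeds: 5,180.68 / 4,880 − 1 = 0.061615 = 6.16%.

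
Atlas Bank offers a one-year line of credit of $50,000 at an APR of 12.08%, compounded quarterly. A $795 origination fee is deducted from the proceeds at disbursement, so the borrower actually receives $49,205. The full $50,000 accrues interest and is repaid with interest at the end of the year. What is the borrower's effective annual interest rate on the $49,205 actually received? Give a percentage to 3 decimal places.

Amount owed after one year: 50,000 × (1 + 0.1208/4)^4 = 50,000 × 1.126383 = $56,319.16.
Effective rate on net proceeds: 56,319.16 / 49,205 − 1 = 0.144582 = 14.458%.

14.458%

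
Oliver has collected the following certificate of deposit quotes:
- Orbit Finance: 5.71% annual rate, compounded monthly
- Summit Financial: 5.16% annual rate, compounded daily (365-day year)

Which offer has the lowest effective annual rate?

Summit Financial

Orbit Finance: (1 + 0.0571/12)^12 − 1 = 5.862%
Summit Financial: (1 + 0.0516/365)^365 − 1 = 5.295%
The lowest effective annual rate is Summit Financial at 5.295%.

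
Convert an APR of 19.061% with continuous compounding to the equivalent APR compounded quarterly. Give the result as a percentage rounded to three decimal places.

EAR under continuous compounding: e^0.19061 − 1 = 0.209987.
Solve (1 + r/4)^4 = 1.209987: r/4 = 1.209987^(1/4) − 1 = 0.048806, so r = 0.195225 = 19.522%.

19.522%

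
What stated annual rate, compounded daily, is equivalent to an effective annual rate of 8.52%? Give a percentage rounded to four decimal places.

(1 + r/365)^365 − 1 = 0.0852, so 1 + r/365 = 1.0852^(1/365).
r/365 = 0.000224, so r = 0.081773 = 8.1773%.

8.1773%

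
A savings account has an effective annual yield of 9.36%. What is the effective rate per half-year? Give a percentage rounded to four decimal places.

4.5753%

The per-half-year rate i satisfies (1 + i)^2 = 1 + 0.0936.
i = 1.0936^(1/2) − 1 = 0.0457533 = 4.5753%.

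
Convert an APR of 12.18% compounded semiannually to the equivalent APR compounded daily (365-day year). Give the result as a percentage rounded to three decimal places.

EAR = (1 + 0.1218/2)^2 − 1 = 0.125509.
Solve (1 + r/365)^365 = 1.125509: r/365 = 1.125509^(1/365) − 1 = 0.000324, so r = 0.118254 = 11.825%.

11.825%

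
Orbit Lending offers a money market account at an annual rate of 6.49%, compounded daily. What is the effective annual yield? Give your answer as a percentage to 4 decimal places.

EAR = (1 + 0.0649/365)^365 − 1.
= 1.067046 − 1 = 6.7046%.

6.7046%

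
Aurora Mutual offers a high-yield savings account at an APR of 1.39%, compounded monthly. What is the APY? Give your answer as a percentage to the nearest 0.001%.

1.399%

EAR = (1 + 0.0139/12)^12 − 1.
= (1 + 0.001158)^12 − 1 = 1.013989 − 1 = 1.399%.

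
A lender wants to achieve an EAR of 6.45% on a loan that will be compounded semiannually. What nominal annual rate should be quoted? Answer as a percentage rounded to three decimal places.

6.349%

(1 + r/2)^2 − 1 = 0.0645, so 1 + r/2 = 1.0645^(1/2).
r/2 = 0.031746, so r = 0.063492 = 6.349%.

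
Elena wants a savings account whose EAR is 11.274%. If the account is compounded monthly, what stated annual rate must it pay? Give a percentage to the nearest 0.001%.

(1 + r/12)^12 − 1 = 0.11274, so 1 + r/12 = 1.11274^(1/12).
r/12 = 0.008942, so r = 0.107302 = 10.730%.

10.730%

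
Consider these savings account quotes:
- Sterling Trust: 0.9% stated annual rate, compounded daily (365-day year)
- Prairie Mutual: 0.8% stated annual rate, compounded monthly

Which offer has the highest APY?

Sterling Trust

Sterling Trust: (1 + 0.009/365)^365 − 1 = 0.904%
Prairie Mutual: (1 + 0.008/12)^12 − 1 = 0.803%
The highest effective annual rate is Sterling Trust at 0.904%.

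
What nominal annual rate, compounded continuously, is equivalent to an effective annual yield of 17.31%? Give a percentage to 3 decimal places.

15.965%

Continuous: nominal r satisfies e^r − 1 = 0.1731.
r = ln(1 + 0.1731) = ln(1.1731) = 0.159650 = 15.965%.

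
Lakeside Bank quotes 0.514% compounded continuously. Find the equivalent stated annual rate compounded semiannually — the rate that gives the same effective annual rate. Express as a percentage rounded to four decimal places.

EAR under continuous compounding: e^0.00514 − 1 = 0.005153.
Solve (1 + r/2)^2 = 1.005153: r/2 = 1.005153^(1/2) − 1 = 0.002573, so r = 0.005147 = 0.5147%.

0.5147%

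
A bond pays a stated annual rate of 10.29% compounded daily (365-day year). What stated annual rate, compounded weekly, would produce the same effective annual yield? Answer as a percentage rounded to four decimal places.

10.2987%

EAR = (1 + 0.1029/365)^365 − 1 = 0.108364.
Solve (1 + r/52)^52 = 1.108364: r/52 = 1.108364^(1/52) − 1 = 0.001981, so r = 0.102987 = 10.2987%.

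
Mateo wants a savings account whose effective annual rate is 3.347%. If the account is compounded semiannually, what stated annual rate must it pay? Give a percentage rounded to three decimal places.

3.319%

(1 + r/2)^2 − 1 = 0.03347, so 1 + r/2 = 1.03347^(1/2).
r/2 = 0.016597, so r = 0.033195 = 3.319%.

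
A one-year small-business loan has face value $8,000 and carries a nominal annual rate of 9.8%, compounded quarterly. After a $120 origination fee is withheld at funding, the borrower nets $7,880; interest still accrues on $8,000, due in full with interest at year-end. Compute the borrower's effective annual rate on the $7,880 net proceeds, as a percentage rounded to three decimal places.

11.844%

Amount owed after one year: 8,000 × (1 + 0.098/4)^4 = 8,000 × 1.101661 = $8,813.29.
Effective rate on net proceeds: 8,813.29 / 7,880 − 1 = 0.118437 = 11.844%.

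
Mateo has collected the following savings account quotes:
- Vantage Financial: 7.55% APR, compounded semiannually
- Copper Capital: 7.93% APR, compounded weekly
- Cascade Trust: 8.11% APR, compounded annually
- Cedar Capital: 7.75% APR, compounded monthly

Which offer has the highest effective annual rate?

Vantage Financial: (1 + 0.0755/2)^2 − 1 = 7.693%
Copper Capital: (1 + 0.0793/52)^52 − 1 = 8.246%
Cascade Trust: compounded annually, EAR = 8.110%
Cedar Capital: (1 + 0.0775/12)^12 − 1 = 8.031%
The highest effective annual rate is Copper Capital at 8.246%.

Copper Capital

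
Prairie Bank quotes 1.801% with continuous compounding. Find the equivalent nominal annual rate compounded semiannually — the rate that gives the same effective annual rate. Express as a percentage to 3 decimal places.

1.809%

EAR under continuous compounding: e^0.01801 − 1 = 0.018173.
Solve (1 + r/2)^2 = 1.018173: r/2 = 1.018173^(1/2) − 1 = 0.009046, so r = 0.018091 = 1.809%.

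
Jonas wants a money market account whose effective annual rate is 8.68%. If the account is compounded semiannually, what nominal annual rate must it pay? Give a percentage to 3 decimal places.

8.499%

(1 + r/2)^2 − 1 = 0.0868, so 1 + r/2 = 1.0868^(1/2).
r/2 = 0.042497, so r = 0.084994 = 8.499%.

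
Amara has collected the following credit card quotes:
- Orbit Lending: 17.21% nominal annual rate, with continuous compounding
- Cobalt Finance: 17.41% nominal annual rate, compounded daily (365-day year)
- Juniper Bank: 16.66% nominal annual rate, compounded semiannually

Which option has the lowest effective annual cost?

Orbit Lending: e^0.1721 − 1 = 18.780%
Cobalt Finance: (1 + 0.1741/365)^365 − 1 = 19.013%
Juniper Bank: (1 + 0.1666/2)^2 − 1 = 17.354%
The lowest effective annual rate is Juniper Bank at 17.354%.

Juniper Bank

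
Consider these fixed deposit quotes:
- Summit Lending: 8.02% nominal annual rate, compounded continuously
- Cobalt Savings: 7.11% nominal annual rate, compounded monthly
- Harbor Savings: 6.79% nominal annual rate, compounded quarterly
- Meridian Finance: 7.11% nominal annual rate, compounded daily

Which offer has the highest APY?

Summit Lending: e^0.0802 − 1 = 8.350%
Cobalt Savings: (1 + 0.0711/12)^12 − 1 = 7.346%
Harbor Savings: (1 + 0.0679/4)^4 − 1 = 6.965%
Meridian Finance: (1 + 0.0711/365)^365 − 1 = 7.368%
The highest effective annual rate is Summit Lending at 8.350%.

Summit Lending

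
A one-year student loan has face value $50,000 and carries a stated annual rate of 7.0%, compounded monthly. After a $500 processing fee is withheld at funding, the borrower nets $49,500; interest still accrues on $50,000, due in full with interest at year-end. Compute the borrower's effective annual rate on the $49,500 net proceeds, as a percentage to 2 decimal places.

8.31%

Amount owed after one year: 50,000 × (1 + 0.070/12)^12 = 50,000 × 1.072290 = $53,614.50.
Effective rate on net proceeds: 53,614.50 / 49,500 − 1 = 0.083121 = 8.31%.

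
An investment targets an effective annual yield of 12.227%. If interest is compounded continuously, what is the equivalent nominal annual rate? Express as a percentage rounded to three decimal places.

11.535%

Continuous: nominal r satisfies e^r − 1 = 0.12227.
r = ln(1 + 0.12227) = ln(1.12227) = 0.115353 = 11.535%.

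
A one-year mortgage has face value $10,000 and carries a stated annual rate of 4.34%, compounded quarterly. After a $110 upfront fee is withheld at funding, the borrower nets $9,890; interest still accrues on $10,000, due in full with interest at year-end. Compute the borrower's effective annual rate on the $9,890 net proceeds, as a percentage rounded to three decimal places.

Amount owed after one year: 10,000 × (1 + 0.0434/4)^4 = 10,000 × 1.044111 = $10,441.11.
Effective rate on net proceeds: 10,441.11 / 9,890 − 1 = 0.055724 = 5.572%.

5.572%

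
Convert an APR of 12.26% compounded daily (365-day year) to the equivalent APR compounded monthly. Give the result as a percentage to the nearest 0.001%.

EAR = (1 + 0.1226/365)^365 − 1 = 0.130409.
Solve (1 + r/12)^12 = 1.130409: r/12 = 1.130409^(1/12) − 1 = 0.010267, so r = 0.123208 = 12.321%.

12.321%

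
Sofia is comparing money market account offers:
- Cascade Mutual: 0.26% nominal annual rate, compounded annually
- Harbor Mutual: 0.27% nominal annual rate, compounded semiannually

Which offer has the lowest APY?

Cascade Mutual: compounded annually, EAR = 0.260%
Harbor Mutual: (1 + 0.0027/2)^2 − 1 = 0.270%
The lowest effective annual rate is Cascade Mutual at 0.260%.

Cascade Mutual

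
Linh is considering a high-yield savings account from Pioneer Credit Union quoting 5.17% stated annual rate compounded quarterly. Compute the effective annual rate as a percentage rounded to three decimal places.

5.271%

EAR = (1 + 0.0517/4)^4 − 1.
= 1.052711 − 1 = 5.271%.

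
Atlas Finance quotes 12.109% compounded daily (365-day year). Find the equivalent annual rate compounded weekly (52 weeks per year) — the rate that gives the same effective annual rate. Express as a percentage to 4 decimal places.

EAR = (1 + 0.12109/365)^365 − 1 = 0.128704.
Solve (1 + r/52)^52 = 1.128704: r/52 = 1.128704^(1/52) − 1 = 0.002331, so r = 0.121211 = 12.1211%.

12.1211%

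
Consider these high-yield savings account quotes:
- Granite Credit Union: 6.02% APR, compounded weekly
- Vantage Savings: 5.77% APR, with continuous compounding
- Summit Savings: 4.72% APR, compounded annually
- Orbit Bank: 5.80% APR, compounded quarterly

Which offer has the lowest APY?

Granite Credit Union: (1 + 0.0602/52)^52 − 1 = 6.201%
Vantage Savings: e^0.0577 − 1 = 5.940%
Summit Savings: compounded annually, EAR = 4.720%
Orbit Bank: (1 + 0.0580/4)^4 − 1 = 5.927%
The lowest effective annual rate is Summit Savings at 4.720%.

Summit Savings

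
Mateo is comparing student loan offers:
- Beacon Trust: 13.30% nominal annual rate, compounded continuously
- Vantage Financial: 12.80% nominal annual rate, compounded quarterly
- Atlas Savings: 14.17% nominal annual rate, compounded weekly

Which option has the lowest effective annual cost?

Beacon Trust: e^0.1330 − 1 = 14.225%
Vantage Financial: (1 + 0.1280/4)^4 − 1 = 13.428%
Atlas Savings: (1 + 0.1417/52)^52 − 1 = 15.201%
The lowest effective annual rate is Vantage Financial at 13.428%.

Vantage Financial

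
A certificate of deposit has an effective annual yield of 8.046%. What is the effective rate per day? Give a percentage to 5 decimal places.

The per-day rate i satisfies (1 + i)^365 = 1 + 0.08046.
i = 1.08046^(1/365) − 1 = 0.0002120 = 0.02120%.

0.02120%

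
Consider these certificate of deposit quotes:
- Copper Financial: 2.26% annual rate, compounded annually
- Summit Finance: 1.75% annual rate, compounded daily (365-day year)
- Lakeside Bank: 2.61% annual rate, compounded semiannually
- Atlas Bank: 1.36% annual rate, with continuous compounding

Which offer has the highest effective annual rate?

Lakeside Bank

Copper Financial: compounded annually, EAR = 2.260%
Summit Finance: (1 + 0.0175/365)^365 − 1 = 1.765%
Lakeside Bank: (1 + 0.0261/2)^2 − 1 = 2.627%
Atlas Bank: e^0.0136 − 1 = 1.369%
The highest effective annual rate is Lakeside Bank at 2.627%.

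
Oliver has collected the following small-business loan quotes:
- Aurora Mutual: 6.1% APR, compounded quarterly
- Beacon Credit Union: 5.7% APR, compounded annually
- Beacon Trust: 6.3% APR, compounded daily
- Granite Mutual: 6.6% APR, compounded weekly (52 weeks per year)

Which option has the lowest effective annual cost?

Beacon Credit Union

Aurora Mutual: (1 + 0.061/4)^4 − 1 = 6.241%
Beacon Credit Union: compounded annually, EAR = 5.700%
Beacon Trust: (1 + 0.063/365)^365 − 1 = 6.502%
Granite Mutual: (1 + 0.066/52)^52 − 1 = 6.818%
The lowest effective annual rate is Beacon Credit Union at 5.700%.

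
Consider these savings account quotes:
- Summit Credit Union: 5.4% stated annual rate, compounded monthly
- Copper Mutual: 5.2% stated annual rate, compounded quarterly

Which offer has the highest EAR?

Summit Credit Union

Summit Credit Union: (1 + 0.054/12)^12 − 1 = 5.536%
Copper Mutual: (1 + 0.052/4)^4 − 1 = 5.302%
The highest effective annual rate is Summit Credit Union at 5.536%.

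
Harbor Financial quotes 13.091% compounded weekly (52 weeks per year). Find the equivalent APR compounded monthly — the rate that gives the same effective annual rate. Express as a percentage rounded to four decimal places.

13.1460%

EAR = (1 + 0.13091/52)^52 − 1 = 0.139678.
Solve (1 + r/12)^12 = 1.139678: r/12 = 1.139678^(1/12) − 1 = 0.010955, so r = 0.131460 = 13.1460%.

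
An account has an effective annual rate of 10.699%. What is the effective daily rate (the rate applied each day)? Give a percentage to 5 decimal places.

The per-day rate i satisfies (1 + i)^365 = 1 + 0.10699.
i = 1.10699^(1/365) − 1 = 0.0002785 = 0.02785%.

0.02785%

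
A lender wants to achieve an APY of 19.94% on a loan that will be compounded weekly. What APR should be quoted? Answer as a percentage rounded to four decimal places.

(1 + r/52)^52 − 1 = 0.1994, so 1 + r/52 = 1.1994^(1/52).
r/52 = 0.003503, so r = 0.182140 = 18.2140%.

18.2140%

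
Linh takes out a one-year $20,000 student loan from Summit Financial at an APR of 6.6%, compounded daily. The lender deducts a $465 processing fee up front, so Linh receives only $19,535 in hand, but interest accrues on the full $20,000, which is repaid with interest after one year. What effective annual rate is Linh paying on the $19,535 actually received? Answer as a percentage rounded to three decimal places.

9.365%

Amount owed after one year: 20,000 × (1 + 0.066/365)^365 = 20,000 × 1.068220 = $21,364.41.
Effective rate on net proceeds: 21,364.41 / 19,535 − 1 = 0.093648 = 9.365%.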